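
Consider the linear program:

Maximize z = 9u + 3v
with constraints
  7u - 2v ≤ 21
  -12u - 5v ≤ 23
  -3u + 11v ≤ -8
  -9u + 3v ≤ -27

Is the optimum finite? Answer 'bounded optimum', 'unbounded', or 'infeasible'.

Vertices and z = 9u + 3v:
  (1, -7) → z = -12
  (3, 0) → z = 27
  (22/27, -59/9) → z = -37/3
The feasible region has finitely many vertices and no improving ray; the maximum is 27 at (3, 0).

bounded optimum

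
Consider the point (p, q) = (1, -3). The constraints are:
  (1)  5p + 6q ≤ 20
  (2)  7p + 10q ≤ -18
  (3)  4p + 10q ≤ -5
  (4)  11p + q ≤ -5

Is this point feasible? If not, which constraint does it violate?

Constraint (4): 11p + q = 8, which is not ≤ -5. All other constraints are satisfied.

not feasible — violates (4)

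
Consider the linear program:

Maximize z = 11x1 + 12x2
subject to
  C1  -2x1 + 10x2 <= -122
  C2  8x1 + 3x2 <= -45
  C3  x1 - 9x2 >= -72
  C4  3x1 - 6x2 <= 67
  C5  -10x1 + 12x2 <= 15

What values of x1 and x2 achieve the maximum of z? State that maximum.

Extreme points and z = 11x1 + 12x2:
  (-31/9, -116/9) → z = -1733/9
  (-807/38, -625/38) → z = -16377/38
  (-149/4, -715/24) → z = -3069/4

The binding constraints are -2x1 + 10x2 = -122 and 3x1 - 6x2 = 67.
Solving simultaneously gives x1 = -31/9, x2 = -116/9.

x1 = -31/9, x2 = -116/9, maximum z = -1733/9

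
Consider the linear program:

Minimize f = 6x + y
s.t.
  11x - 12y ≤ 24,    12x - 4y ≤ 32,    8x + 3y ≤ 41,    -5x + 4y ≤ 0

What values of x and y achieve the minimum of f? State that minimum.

Vertices and f = 6x + y:
  (72/25, 16/25) → f = 448/25
  (-6, -15/2) → f = -87/2
  (65/17, 59/17) → f = 449/17
  (164/47, 205/47) → f = 1189/47

x = -6, y = -15/2, minimum f = -87/2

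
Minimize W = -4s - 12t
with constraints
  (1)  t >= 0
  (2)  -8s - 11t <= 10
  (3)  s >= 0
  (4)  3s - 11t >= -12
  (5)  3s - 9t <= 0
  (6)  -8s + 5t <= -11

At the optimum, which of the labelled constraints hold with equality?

(4) and (5)

Extreme points and W = -4s - 12t:
  (18, 6) → W = -144
  (181/73, 129/73) → W = -2272/73
  (33/19, 11/19) → W = -264/19

The minimum is at (18, 6). Substituting into each constraint, equality holds for (4) and (5); the remaining constraints have slack.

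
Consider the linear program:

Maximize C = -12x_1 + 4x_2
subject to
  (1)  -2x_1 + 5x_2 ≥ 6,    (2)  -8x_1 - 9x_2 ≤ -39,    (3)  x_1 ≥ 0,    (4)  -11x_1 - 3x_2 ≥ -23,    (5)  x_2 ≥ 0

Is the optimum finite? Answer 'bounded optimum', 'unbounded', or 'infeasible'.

bounded optimum

Corner points and C = -12x_1 + 4x_2:
  (0, 13/3) → C = 52/3
  (6/5, 49/15) → C = -4/3
  (0, 23/3) → C = 92/3
The feasible region has finitely many vertices and no improving ray; the maximum is 92/3 at (0, 23/3).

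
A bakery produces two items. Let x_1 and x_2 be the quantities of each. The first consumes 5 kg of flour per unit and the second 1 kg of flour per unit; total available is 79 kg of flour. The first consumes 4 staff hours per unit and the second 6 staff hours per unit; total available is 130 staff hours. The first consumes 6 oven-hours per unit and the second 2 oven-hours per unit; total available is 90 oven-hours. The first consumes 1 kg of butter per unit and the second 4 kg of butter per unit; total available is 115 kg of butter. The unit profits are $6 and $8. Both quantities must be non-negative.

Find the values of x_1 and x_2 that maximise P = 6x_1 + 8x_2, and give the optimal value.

Feasible corners and P = 6x_1 + 8x_2:
  (0, 0) → P = 0
  (0, 65/3) → P = 520/3
  (15, 0) → P = 90
  (10, 15) → P = 180

x_1 = 10, x_2 = 15, maximum P = 180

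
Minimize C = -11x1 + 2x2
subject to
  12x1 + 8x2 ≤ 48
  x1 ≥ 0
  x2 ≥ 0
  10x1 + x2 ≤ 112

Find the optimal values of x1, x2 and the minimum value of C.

x1 = 4, x2 = 0, minimum C = -44

At the optimal vertex, 12x1 + 8x2 = 48 and x2 = 0.
Solving simultaneously gives x1 = 4, x2 = 0.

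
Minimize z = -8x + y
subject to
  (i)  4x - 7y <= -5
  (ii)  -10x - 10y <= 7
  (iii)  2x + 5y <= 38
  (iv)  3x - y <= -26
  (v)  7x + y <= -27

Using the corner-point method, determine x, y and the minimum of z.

x = -92/17, y = 166/17, minimum z = 902/17

Feasible corners and z = -8x + y:
  (-83/6, 197/15) → z = 619/5
  (-267/40, 239/40) → z = 475/8
  (-92/17, 166/17) → z = 902/17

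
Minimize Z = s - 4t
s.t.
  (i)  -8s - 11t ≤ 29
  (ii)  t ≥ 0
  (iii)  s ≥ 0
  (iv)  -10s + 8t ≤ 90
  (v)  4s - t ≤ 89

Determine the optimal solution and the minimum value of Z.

Corner points and Z = s - 4t:
  (0, 0) → Z = 0
  (89/4, 0) → Z = 89/4
  (0, 45/4) → Z = -45
  (401/11, 625/11) → Z = -2099/11

At the optimal vertex, -10s + 8t = 90 and 4s - t = 89.
Solving simultaneously gives s = 401/11, t = 625/11.

s = 401/11, t = 625/11, minimum Z = -2099/11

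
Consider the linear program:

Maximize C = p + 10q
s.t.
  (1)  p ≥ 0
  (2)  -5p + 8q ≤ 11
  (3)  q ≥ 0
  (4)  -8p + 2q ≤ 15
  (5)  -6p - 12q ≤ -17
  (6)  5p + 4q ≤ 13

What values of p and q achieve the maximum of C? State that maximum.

p = 1, q = 2, maximum C = 21

Vertices and C = p + 10q:
  (1/27, 151/108) → C = 757/54
  (1, 2) → C = 21
  (22/9, 7/36) → C = 79/18

The optimum lies where -5p + 8q = 11 and 5p + 4q = 13.
Solving simultaneously gives p = 1, q = 2.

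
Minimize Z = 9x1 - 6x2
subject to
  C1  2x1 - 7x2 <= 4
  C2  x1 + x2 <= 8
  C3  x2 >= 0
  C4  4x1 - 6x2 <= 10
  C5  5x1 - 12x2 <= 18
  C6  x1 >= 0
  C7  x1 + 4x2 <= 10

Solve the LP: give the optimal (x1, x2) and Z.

Vertices and Z = 9x1 - 6x2:
  (2, 0) → Z = 18
  (23/8, 1/4) → Z = 195/8
  (0, 0) → Z = 0
  (50/11, 15/11) → Z = 360/11
  (0, 5/2) → Z = -15

x1 = 0, x2 = 5/2, minimum Z = -15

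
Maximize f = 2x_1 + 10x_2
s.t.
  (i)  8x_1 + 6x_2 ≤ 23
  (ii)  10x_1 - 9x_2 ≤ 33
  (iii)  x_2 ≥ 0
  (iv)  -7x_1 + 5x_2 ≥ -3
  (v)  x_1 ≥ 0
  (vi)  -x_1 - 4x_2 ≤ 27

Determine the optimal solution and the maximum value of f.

The optimum lies where 8x_1 + 6x_2 = 23 and x_1 = 0.
Solving simultaneously gives x_1 = 0, x_2 = 23/6.

x_1 = 0, x_2 = 23/6, maximum f = 115/3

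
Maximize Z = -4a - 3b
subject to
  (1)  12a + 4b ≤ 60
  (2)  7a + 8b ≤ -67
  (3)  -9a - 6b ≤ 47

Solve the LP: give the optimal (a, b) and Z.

a = 137/9, b = -92/3, maximum Z = 280/9

Vertices and Z = -4a - 3b:
  (11, -18) → Z = 10
  (137/9, -92/3) → Z = 280/9
  (13/15, -137/15) → Z = 359/15

The optimum lies where 12a + 4b = 60 and -9a - 6b = 47.
Solving simultaneously gives a = 137/9, b = -92/3.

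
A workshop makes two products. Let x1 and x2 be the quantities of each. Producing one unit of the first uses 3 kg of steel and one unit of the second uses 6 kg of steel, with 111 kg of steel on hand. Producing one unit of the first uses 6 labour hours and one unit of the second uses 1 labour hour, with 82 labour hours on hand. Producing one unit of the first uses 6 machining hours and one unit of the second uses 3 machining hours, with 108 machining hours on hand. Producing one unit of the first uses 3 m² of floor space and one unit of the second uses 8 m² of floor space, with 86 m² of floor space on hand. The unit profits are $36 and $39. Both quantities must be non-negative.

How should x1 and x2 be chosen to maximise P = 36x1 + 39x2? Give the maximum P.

Extreme points and P = 36x1 + 39x2:
  (0, 0) → P = 0
  (0, 43/4) → P = 1677/4
  (41/3, 0) → P = 492
  (38/3, 6) → P = 690

At the optimal vertex, 6x1 + x2 = 82 and 3x1 + 8x2 = 86.
Solving simultaneously gives x1 = 38/3, x2 = 6.

x1 = 38/3, x2 = 6, maximum P = 690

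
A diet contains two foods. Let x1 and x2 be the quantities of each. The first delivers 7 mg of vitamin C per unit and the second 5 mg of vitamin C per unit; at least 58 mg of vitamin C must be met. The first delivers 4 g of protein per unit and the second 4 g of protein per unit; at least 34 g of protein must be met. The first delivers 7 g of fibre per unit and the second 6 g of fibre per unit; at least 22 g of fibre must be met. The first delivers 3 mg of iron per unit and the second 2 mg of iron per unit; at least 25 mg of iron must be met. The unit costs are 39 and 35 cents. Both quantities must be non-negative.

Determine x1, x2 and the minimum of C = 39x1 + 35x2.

x1 = 8, x2 = 1/2, minimum C = 659/2

Corner points and C = 39x1 + 35x2:
  (0, 25/2) → C = 875/2
  (17/2, 0) → C = 663/2
  (8, 1/2) → C = 659/2
The feasible region is unbounded (it extends along (0, 1), (1, 0)), but C strictly increases along every unbounded feasible direction, so there is no improving ray and the minimum is attained at a vertex.

At the optimal vertex, 4x1 + 4x2 = 34 and 3x1 + 2x2 = 25.
Solving simultaneously gives x1 = 8, x2 = 1/2.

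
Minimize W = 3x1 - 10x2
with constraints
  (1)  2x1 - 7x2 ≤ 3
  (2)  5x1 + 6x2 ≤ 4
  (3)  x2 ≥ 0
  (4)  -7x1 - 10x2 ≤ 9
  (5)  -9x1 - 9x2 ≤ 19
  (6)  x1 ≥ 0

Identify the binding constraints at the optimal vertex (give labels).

Vertices and W = 3x1 - 10x2:
  (4/5, 0) → W = 12/5
  (0, 2/3) → W = -20/3
  (0, 0) → W = 0

The minimum is at (0, 2/3). Substituting into each constraint, equality holds for (2) and (6); the remaining constraints have slack.

(2) and (6)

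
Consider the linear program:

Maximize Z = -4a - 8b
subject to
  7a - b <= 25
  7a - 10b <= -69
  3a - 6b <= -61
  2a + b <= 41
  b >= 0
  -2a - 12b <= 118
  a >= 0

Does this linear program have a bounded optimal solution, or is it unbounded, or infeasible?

Extreme points and Z = -4a - 8b:
  (211/39, 502/39) → Z = -1620/13
  (22/3, 79/3) → Z = -240
  (0, 61/6) → Z = -244/3
  (0, 41) → Z = -328
The feasible region has finitely many vertices and no improving ray; the maximum is -244/3 at (0, 61/6).

bounded optimum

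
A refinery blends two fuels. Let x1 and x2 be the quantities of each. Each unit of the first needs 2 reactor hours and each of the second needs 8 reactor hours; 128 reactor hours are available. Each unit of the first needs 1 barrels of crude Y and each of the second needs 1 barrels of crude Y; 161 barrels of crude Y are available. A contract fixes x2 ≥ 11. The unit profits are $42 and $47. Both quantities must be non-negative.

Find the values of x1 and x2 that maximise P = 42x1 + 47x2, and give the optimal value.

Corner points and P = 42x1 + 47x2:
  (0, 16) → P = 752
  (0, 11) → P = 517
  (20, 11) → P = 1357

At the optimal vertex, 2x1 + 8x2 = 128 and x2 = 11.
Solving simultaneously gives x1 = 20, x2 = 11.

x1 = 20, x2 = 11, maximum P = 1357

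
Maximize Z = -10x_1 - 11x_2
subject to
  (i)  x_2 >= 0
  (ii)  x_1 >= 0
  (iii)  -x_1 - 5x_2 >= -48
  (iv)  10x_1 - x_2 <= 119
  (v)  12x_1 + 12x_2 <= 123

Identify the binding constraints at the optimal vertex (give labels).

Vertices and Z = -10x_1 - 11x_2:
  (0, 0) → Z = 0
  (41/4, 0) → Z = -205/2
  (0, 48/5) → Z = -528/5
  (13/16, 151/16) → Z = -1791/16

The maximum is at (0, 0). Substituting into each constraint, equality holds for (i) and (ii); the remaining constraints have slack.

(i) and (ii)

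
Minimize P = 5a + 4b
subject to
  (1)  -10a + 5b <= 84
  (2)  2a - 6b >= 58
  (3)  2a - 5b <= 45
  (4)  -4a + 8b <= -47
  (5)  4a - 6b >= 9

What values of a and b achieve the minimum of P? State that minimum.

Corner points and P = 5a + 4b:
  (-397/25, -374/25) → P = -3481/25
  (-129/8, -309/20) → P = -5697/40
  (-10, -13) → P = -102

a = -129/8, b = -309/20, minimum P = -5697/40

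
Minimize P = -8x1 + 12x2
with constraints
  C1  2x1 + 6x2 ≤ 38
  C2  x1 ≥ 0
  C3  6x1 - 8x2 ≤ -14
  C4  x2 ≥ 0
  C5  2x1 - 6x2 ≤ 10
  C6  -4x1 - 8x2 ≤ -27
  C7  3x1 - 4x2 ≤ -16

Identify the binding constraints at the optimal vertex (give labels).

Extreme points and P = -8x1 + 12x2:
  (0, 19/3) → P = 76
  (28/13, 73/13) → P = 652/13
  (0, 4) → P = 48

The minimum is at (0, 4). Substituting into each constraint, equality holds for C2 and C7; the remaining constraints have slack.

C2 and C7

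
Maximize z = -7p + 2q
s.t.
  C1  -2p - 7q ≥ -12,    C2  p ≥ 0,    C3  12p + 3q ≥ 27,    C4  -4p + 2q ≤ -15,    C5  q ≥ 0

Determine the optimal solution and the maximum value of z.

Extreme points and z = -7p + 2q:
  (129/32, 9/16) → z = -867/32
  (6, 0) → z = -42
  (15/4, 0) → z = -105/4

p = 15/4, q = 0, maximum z = -105/4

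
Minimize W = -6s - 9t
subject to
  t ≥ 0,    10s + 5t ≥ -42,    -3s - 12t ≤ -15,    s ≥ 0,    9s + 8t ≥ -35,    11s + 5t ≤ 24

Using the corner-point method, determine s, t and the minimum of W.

s = 0, t = 24/5, minimum W = -216/5

Vertices and W = -6s - 9t:
  (0, 5/4) → W = -45/4
  (71/39, 31/39) → W = -235/13
  (0, 24/5) → W = -216/5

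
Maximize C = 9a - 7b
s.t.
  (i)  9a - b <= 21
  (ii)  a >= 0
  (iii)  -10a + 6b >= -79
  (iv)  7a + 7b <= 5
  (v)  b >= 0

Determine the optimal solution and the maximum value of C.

The binding constraints are 7a + 7b = 5 and b = 0.
Solving simultaneously gives a = 5/7, b = 0.

a = 5/7, b = 0, maximum C = 45/7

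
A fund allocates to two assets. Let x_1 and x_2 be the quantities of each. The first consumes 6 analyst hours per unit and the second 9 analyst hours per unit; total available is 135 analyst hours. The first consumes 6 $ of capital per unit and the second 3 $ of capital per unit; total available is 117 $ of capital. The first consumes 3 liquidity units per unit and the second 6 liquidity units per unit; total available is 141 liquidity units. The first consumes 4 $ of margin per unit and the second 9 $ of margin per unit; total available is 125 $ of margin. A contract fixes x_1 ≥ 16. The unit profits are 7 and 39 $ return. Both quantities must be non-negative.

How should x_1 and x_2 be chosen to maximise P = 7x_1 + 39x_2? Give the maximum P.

Corner points and P = 7x_1 + 39x_2:
  (39/2, 0) → P = 273/2
  (16, 0) → P = 112
  (18, 3) → P = 243
  (16, 13/3) → P = 281

The optimum lies where 6x_1 + 9x_2 = 135 and x_1 = 16.
Solving simultaneously gives x_1 = 16, x_2 = 13/3.

x_1 = 16, x_2 = 13/3, maximum P = 281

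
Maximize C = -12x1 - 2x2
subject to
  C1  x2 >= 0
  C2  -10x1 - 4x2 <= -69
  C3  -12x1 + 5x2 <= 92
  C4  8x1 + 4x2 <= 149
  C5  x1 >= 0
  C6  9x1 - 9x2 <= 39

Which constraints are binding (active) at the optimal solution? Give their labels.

Feasible corners and C = -12x1 - 2x2:
  (0, 69/4) → C = -69/2
  (37/6, 11/6) → C = -233/3
  (377/88, 631/22) → C = -2393/22
  (0, 92/5) → C = -184/5
  (499/36, 343/36) → C = -3337/18

The maximum is at (0, 69/4). Substituting into each constraint, equality holds for C2 and C5; the remaining constraints have slack.

C2 and C5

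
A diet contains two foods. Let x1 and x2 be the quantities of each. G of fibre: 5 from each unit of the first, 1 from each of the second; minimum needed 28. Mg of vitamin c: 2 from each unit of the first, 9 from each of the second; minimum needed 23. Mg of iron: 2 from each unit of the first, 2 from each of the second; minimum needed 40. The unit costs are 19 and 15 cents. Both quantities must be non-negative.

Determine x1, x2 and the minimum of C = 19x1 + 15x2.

x1 = 2, x2 = 18, minimum C = 308

Corner points and C = 19x1 + 15x2:
  (0, 28) → C = 420
  (20, 0) → C = 380
  (2, 18) → C = 308
The feasible region is unbounded (it extends along (0, 1), (1, 0)), but C strictly increases along every unbounded feasible direction, so there is no improving ray and the minimum is attained at a vertex.

The binding constraints are 5x1 + x2 = 28 and 2x1 + 2x2 = 40.
Solving simultaneously gives x1 = 2, x2 = 18.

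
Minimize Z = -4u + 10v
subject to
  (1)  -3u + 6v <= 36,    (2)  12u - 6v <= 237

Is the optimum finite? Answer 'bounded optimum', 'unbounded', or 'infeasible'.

unbounded

From the feasible point (91/3, 127/6), moving in the direction (-6, -3) keeps every constraint satisfied while Z decreases without bound.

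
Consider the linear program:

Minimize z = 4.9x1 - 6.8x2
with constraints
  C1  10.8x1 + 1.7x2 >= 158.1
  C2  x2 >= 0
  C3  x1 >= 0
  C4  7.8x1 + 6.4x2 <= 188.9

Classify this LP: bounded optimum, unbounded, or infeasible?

Feasible corners and z = 4.9x1 - 6.8x2:
  (527/36, 0) → z = 25823/360
  (69071/5586, 13449/931) → z = -2102713/55860
  (1889/78, 0) → z = 92561/780
The feasible region has finitely many vertices and no improving ray; the minimum is -2102713/55860 at (69071/5586, 13449/931).

bounded optimum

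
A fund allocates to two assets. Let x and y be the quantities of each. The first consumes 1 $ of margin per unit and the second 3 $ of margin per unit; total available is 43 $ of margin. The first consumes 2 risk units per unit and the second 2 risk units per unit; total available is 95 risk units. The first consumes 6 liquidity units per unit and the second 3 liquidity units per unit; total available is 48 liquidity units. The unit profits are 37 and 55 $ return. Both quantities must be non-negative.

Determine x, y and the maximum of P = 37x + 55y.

Vertices and P = 37x + 55y:
  (0, 0) → P = 0
  (0, 43/3) → P = 2365/3
  (8, 0) → P = 296
  (1, 14) → P = 807

The binding constraints are x + 3y = 43 and 6x + 3y = 48.
Solving simultaneously gives x = 1, y = 14.

x = 1, y = 14, maximum P = 807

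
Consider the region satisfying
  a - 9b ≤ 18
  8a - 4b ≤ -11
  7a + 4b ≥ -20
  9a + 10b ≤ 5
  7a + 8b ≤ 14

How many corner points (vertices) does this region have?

Of the 10 pairwise boundary intersections, those satisfying every inequality are:
  (-31/15, -83/60)
  (-45/58, 139/116)
  (-110/17, 215/34)

3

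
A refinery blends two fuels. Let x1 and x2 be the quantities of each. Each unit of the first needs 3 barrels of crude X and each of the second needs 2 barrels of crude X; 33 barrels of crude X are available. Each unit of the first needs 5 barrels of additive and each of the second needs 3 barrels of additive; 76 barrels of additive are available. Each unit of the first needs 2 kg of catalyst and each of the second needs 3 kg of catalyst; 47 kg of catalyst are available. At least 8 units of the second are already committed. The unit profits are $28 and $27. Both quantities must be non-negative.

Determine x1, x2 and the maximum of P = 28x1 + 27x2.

Corner points and P = 28x1 + 27x2:
  (0, 47/3) → P = 423
  (0, 8) → P = 216
  (1, 15) → P = 433
  (17/3, 8) → P = 1124/3

At the optimal vertex, 3x1 + 2x2 = 33 and 2x1 + 3x2 = 47.
Solving simultaneously gives x1 = 1, x2 = 15.

x1 = 1, x2 = 15, maximum P = 433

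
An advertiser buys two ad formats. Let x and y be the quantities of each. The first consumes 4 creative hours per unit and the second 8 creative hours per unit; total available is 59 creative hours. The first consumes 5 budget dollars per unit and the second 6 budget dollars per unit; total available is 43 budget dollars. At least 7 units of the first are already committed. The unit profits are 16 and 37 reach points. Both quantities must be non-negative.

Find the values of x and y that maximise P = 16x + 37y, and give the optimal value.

x = 7, y = 4/3, maximum P = 484/3

Vertices and P = 16x + 37y:
  (43/5, 0) → P = 688/5
  (7, 0) → P = 112
  (7, 4/3) → P = 484/3

The optimum lies where 5x + 6y = 43 and x = 7.
Solving simultaneously gives x = 7, y = 4/3.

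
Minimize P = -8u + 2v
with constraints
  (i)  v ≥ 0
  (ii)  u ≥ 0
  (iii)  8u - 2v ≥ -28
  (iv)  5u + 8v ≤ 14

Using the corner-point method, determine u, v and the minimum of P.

u = 14/5, v = 0, minimum P = -112/5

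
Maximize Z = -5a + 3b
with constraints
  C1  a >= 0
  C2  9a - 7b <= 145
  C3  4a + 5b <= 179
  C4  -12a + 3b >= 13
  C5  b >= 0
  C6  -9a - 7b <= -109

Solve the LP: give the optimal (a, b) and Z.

Feasible corners and Z = -5a + 3b:
  (0, 179/5) → Z = 537/5
  (0, 109/7) → Z = 327/7
  (59/9, 275/9) → Z = 530/9
  (236/111, 475/37) → Z = 3095/111

a = 0, b = 179/5, maximum Z = 537/5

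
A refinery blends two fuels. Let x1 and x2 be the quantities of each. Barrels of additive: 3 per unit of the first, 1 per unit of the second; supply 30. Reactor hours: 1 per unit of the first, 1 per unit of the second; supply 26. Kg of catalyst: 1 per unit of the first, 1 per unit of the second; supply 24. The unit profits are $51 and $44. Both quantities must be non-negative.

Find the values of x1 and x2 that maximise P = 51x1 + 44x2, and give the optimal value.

Feasible corners and P = 51x1 + 44x2:
  (0, 0) → P = 0
  (0, 24) → P = 1056
  (10, 0) → P = 510
  (3, 21) → P = 1077

x1 = 3, x2 = 21, maximum P = 1077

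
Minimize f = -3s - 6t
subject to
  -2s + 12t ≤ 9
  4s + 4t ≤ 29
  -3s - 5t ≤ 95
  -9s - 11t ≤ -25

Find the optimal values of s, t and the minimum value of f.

Corner points and f = -3s - 6t:
  (39/7, 47/28) → f = -375/14
  (201/130, 131/130) → f = -1389/130
  (219/8, -161/8) → f = 309/8

The binding constraints are -2s + 12t = 9 and 4s + 4t = 29.
Solving simultaneously gives s = 39/7, t = 47/28.

s = 39/7, t = 47/28, minimum f = -375/14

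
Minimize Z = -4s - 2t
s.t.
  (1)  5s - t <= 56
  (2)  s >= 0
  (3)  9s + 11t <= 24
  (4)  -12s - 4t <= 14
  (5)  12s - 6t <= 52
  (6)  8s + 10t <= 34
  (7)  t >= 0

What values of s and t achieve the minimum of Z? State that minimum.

s = 8/3, t = 0, minimum Z = -32/3

Corner points and Z = -4s - 2t:
  (0, 24/11) → Z = -48/11
  (0, 0) → Z = 0
  (8/3, 0) → Z = -32/3

At the optimal vertex, 9s + 11t = 24 and t = 0.
Solving simultaneously gives s = 8/3, t = 0.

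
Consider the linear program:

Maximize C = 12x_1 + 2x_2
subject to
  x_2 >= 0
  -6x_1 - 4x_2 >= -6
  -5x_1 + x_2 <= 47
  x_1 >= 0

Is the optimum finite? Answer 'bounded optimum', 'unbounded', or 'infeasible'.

bounded optimum

Feasible corners and C = 12x_1 + 2x_2:
  (1, 0) → C = 12
  (0, 0) → C = 0
  (0, 3/2) → C = 3
The feasible region has finitely many vertices and no improving ray; the maximum is 12 at (1, 0).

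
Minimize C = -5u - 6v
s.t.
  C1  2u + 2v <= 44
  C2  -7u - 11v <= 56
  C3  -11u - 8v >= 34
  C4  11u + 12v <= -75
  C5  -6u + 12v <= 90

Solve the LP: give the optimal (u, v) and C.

The binding constraints are 11u + 12v = -75 and -6u + 12v = 90.
Solving simultaneously gives u = -165/17, v = 45/17.

u = -165/17, v = 45/17, minimum C = 555/17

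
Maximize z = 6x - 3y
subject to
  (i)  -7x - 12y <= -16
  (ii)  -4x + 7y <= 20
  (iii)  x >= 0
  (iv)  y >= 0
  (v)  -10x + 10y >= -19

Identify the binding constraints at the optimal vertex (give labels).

Vertices and z = 6x - 3y:
  (0, 4/3) → z = -4
  (194/95, 27/190) → z = 2247/190
  (0, 20/7) → z = -60/7
  (111/10, 46/5) → z = 39

The maximum is at (111/10, 46/5). Substituting into each constraint, equality holds for (ii) and (v); the remaining constraints have slack.

(ii) and (v)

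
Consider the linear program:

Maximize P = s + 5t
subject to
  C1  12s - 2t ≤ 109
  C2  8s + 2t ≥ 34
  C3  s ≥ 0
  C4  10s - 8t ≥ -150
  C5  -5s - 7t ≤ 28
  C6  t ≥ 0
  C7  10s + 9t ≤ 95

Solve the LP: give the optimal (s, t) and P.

s = 29/13, t = 105/13, maximum P = 554/13

The optimum lies where 8s + 2t = 34 and 10s + 9t = 95.
Solving simultaneously gives s = 29/13, t = 105/13.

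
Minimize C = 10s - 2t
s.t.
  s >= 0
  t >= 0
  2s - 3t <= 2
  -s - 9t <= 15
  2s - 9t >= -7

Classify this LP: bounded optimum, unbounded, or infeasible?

Vertices and C = 10s - 2t:
  (0, 0) → C = 0
  (0, 7/9) → C = -14/9
  (1, 0) → C = 10
  (13/4, 3/2) → C = 59/2
The feasible region has finitely many vertices and no improving ray; the minimum is -14/9 at (0, 7/9).

bounded optimum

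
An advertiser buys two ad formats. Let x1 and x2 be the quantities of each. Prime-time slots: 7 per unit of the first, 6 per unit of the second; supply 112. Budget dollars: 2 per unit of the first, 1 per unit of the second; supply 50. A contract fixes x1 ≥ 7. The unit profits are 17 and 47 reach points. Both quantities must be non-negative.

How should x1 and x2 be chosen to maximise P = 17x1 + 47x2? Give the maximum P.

The binding constraints are 7x1 + 6x2 = 112 and x1 = 7.
Solving simultaneously gives x1 = 7, x2 = 21/2.

x1 = 7, x2 = 21/2, maximum P = 1225/2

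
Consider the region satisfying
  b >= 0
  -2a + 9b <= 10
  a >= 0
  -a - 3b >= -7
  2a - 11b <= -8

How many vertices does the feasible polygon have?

4

Of the 10 pairwise boundary intersections, those satisfying every inequality are:
  (0, 10/9)
  (11/5, 8/5)
  (0, 8/11)
  (53/17, 22/17)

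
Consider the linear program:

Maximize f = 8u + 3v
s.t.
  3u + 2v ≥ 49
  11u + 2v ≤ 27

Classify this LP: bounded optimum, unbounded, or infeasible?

From the feasible point (-11/4, 229/8), moving in the direction (-2, 11) keeps every constraint satisfied while f increases without bound.

unbounded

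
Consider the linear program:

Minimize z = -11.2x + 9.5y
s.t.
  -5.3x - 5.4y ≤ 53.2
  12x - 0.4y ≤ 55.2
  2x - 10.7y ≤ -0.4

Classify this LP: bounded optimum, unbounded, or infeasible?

Extreme points and z = -11.2x + 9.5y:
  (-57140/6751, -10428/6751) → z = 540902/6751
  (1477/319, 288/319) → z = -69032/1595
The feasible region has finitely many vertices and no improving ray; the minimum is -69032/1595 at (1477/319, 288/319).

bounded optimum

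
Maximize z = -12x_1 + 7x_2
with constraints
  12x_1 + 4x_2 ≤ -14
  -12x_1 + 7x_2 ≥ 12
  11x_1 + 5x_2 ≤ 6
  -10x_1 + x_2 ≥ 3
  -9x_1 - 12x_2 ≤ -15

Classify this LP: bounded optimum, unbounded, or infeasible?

unbounded

From the feasible point (-47/8, 113/8), moving in the direction (-12, 9) keeps every constraint satisfied while z increases without bound.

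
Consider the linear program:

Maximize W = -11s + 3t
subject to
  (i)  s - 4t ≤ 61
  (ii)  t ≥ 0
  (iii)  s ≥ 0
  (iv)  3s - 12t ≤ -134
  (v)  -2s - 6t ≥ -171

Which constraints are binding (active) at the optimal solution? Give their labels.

Extreme points and W = -11s + 3t:
  (0, 67/6) → W = 67/2
  (0, 57/2) → W = 171/2
  (208/7, 781/42) → W = -3795/14

The maximum is at (0, 57/2). Substituting into each constraint, equality holds for (iii) and (v); the remaining constraints have slack.

(iii) and (v)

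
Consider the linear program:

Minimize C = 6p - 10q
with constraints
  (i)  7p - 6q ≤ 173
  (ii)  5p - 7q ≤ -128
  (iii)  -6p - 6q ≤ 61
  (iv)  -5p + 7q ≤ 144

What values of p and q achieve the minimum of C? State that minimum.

Feasible corners and C = 6p - 10q:
  (1979/19, 1761/19) → C = -5736/19
  (2075/19, 1873/19) → C = -6280/19
  (-1195/72, 463/72) → C = -1475/9
  (-1291/72, 559/72) → C = -1667/9

p = 2075/19, q = 1873/19, minimum C = -6280/19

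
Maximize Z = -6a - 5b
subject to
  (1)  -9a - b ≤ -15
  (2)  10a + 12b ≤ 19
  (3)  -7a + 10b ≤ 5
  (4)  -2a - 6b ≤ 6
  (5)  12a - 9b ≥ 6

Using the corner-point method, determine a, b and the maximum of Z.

a = 24/13, b = -21/13, maximum Z = -3

Feasible corners and Z = -6a - 5b:
  (23/14, 3/14) → Z = -153/14
  (24/13, -21/13) → Z = -3
  (31/6, -49/18) → Z = -313/18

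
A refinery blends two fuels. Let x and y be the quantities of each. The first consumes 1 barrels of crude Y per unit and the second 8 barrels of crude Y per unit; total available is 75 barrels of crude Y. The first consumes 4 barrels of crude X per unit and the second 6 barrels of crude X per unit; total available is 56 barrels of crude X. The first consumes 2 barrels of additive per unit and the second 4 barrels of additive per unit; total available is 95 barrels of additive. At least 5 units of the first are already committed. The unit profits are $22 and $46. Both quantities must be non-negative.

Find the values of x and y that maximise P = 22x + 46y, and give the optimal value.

Extreme points and P = 22x + 46y:
  (14, 0) → P = 308
  (5, 0) → P = 110
  (5, 6) → P = 386

The optimum lies where 4x + 6y = 56 and x = 5.
Solving simultaneously gives x = 5, y = 6.

x = 5, y = 6, maximum P = 386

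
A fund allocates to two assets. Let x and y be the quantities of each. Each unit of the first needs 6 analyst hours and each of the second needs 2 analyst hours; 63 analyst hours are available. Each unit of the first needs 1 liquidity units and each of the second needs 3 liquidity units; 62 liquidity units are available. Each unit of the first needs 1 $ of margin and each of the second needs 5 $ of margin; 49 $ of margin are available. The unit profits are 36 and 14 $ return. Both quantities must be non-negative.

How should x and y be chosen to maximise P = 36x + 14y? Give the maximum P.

Extreme points and P = 36x + 14y:
  (0, 0) → P = 0
  (0, 49/5) → P = 686/5
  (21/2, 0) → P = 378
  (31/4, 33/4) → P = 789/2

The optimum lies where 6x + 2y = 63 and x + 5y = 49.
Solving simultaneously gives x = 31/4, y = 33/4.

x = 31/4, y = 33/4, maximum P = 789/2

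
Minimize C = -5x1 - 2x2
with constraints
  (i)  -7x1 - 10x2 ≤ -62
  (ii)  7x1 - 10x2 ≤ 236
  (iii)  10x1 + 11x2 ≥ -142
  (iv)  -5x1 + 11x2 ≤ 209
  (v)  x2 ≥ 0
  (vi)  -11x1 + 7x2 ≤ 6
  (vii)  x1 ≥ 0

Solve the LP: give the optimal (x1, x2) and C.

x1 = 1562/9, x2 = 881/9, minimum C = -9572/9

Extreme points and C = -5x1 - 2x2:
  (62/7, 0) → C = -310/7
  (374/159, 724/159) → C = -1106/53
  (1562/9, 881/9) → C = -9572/9
  (236/7, 0) → C = -1180/7
  (1397/86, 2269/86) → C = -11523/86

At the optimal vertex, 7x1 - 10x2 = 236 and -5x1 + 11x2 = 209.
Solving simultaneously gives x1 = 1562/9, x2 = 881/9.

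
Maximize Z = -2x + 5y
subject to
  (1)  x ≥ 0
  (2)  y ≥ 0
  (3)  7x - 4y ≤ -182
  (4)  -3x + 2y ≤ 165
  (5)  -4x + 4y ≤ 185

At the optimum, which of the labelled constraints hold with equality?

(3) and (5)

Extreme points and Z = -2x + 5y:
  (0, 91/2) → Z = 455/2
  (0, 185/4) → Z = 925/4
  (1, 189/4) → Z = 937/4

The maximum is at (1, 189/4). Substituting into each constraint, equality holds for (3) and (5); the remaining constraints have slack.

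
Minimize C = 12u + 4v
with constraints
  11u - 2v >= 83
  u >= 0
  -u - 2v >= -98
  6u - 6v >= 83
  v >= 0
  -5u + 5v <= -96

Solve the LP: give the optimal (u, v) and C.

Extreme points and C = 12u + 4v:
  (98, 0) → C = 1176
  (682/15, 394/15) → C = 1952/3
  (96/5, 0) → C = 1152/5

u = 96/5, v = 0, minimum C = 1152/5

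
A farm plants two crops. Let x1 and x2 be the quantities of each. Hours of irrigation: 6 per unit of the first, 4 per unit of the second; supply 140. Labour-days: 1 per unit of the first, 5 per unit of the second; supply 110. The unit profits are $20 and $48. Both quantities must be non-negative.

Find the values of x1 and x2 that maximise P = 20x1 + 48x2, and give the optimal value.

Extreme points and P = 20x1 + 48x2:
  (0, 0) → P = 0
  (0, 22) → P = 1056
  (70/3, 0) → P = 1400/3
  (10, 20) → P = 1160

The optimum lies where 6x1 + 4x2 = 140 and x1 + 5x2 = 110.
Solving simultaneously gives x1 = 10, x2 = 20.

x1 = 10, x2 = 20, maximum P = 1160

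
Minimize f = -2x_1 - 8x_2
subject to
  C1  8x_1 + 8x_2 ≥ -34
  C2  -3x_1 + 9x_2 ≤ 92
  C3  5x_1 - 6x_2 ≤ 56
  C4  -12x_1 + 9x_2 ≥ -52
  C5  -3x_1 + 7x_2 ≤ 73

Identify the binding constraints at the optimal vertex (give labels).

Feasible corners and f = -2x_1 - 8x_2:
  (55/84, -103/21) → f = 531/14
  (-411/40, 241/40) → f = -553/20
  (16, 140/9) → f = -1408/9
  (-13/6, 19/2) → f = -215/3

The minimum is at (16, 140/9). Substituting into each constraint, equality holds for C2 and C4; the remaining constraints have slack.

C2 and C4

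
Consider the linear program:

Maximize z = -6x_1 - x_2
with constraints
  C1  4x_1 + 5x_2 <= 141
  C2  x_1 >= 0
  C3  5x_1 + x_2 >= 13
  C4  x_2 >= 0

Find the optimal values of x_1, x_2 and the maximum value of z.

x_1 = 0, x_2 = 13, maximum z = -13

Feasible corners and z = -6x_1 - x_2:
  (0, 141/5) → z = -141/5
  (141/4, 0) → z = -423/2
  (0, 13) → z = -13
  (13/5, 0) → z = -78/5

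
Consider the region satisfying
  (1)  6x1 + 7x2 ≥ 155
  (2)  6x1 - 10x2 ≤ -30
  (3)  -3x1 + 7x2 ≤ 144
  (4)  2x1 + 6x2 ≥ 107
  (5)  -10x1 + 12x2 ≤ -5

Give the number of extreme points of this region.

Pairwise boundary intersections that survive every other constraint:
  (205/2, 129/2)
  (445/28, 351/28)
  (1763/34, 1455/34)
  (219/14, 265/21)

4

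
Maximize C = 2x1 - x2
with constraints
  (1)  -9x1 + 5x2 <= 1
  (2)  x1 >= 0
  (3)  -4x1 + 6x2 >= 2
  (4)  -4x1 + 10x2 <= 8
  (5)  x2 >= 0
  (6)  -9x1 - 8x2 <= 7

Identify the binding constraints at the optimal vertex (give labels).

(3) and (4)

Vertices and C = 2x1 - x2:
  (2/17, 7/17) → C = -3/17
  (3/7, 34/35) → C = -4/35
  (7/4, 3/2) → C = 2

The maximum is at (7/4, 3/2). Substituting into each constraint, equality holds for (3) and (4); the remaining constraints have slack.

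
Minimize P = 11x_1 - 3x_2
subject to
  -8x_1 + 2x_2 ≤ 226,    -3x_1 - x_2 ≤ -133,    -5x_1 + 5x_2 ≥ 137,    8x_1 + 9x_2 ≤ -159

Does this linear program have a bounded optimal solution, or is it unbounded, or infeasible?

infeasible

The boundaries -8x_1 + 2x_2 = 226 and -3x_1 - x_2 = -133 meet at (20/7, 871/7), but that point violates 8x_1 + 9x_2 ≤ -159. Every candidate vertex is excluded by some other constraint, so the feasible region is empty.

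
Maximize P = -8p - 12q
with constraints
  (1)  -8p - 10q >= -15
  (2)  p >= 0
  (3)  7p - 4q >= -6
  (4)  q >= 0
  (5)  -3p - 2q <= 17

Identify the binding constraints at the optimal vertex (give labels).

Corner points and P = -8p - 12q:
  (0, 3/2) → P = -18
  (15/8, 0) → P = -15
  (0, 0) → P = 0

The maximum is at (0, 0). Substituting into each constraint, equality holds for (2) and (4); the remaining constraints have slack.

(2) and (4)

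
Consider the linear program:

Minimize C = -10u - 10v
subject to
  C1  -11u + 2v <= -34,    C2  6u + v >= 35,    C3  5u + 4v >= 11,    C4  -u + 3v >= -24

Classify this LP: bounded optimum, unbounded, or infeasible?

From the feasible point (104/23, 181/23), moving in the direction (3, 1) keeps every constraint satisfied while C decreases without bound.

unbounded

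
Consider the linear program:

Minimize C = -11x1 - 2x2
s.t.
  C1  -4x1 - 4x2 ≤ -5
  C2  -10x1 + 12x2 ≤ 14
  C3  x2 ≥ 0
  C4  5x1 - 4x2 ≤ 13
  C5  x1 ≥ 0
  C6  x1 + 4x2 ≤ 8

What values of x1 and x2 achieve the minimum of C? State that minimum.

x1 = 7/2, x2 = 9/8, minimum C = -163/4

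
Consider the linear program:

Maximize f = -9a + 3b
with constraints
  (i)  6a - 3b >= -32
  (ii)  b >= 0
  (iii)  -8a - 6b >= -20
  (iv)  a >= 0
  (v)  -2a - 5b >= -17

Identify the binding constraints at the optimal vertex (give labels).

(iii) and (iv)

Corner points and f = -9a + 3b:
  (5/2, 0) → f = -45/2
  (0, 0) → f = 0
  (0, 10/3) → f = 10

The maximum is at (0, 10/3). Substituting into each constraint, equality holds for (iii) and (iv); the remaining constraints have slack.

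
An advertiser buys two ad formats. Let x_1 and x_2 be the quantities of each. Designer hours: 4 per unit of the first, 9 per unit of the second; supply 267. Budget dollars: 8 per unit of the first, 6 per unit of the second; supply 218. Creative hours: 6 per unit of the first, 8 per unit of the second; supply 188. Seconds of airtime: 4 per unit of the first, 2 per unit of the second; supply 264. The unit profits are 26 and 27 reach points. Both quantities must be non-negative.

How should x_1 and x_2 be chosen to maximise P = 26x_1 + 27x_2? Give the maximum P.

Corner points and P = 26x_1 + 27x_2:
  (0, 0) → P = 0
  (0, 47/2) → P = 1269/2
  (109/4, 0) → P = 1417/2
  (22, 7) → P = 761

The optimum lies where 8x_1 + 6x_2 = 218 and 6x_1 + 8x_2 = 188.
Solving simultaneously gives x_1 = 22, x_2 = 7.

x_1 = 22, x_2 = 7, maximum P = 761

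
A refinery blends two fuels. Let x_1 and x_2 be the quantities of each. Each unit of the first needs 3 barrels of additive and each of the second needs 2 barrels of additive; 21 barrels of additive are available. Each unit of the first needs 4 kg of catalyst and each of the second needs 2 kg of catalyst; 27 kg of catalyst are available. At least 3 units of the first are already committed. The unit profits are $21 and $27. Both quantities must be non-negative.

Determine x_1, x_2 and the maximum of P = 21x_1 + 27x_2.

x_1 = 3, x_2 = 6, maximum P = 225

Corner points and P = 21x_1 + 27x_2:
  (27/4, 0) → P = 567/4
  (3, 0) → P = 63
  (6, 3/2) → P = 333/2
  (3, 6) → P = 225

The optimum lies where 3x_1 + 2x_2 = 21 and x_1 = 3.
Solving simultaneously gives x_1 = 3, x_2 = 6.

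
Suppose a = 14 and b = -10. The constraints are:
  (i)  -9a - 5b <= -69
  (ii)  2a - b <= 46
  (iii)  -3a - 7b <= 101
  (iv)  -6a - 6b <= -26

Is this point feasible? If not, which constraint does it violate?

not feasible — violates (iv)

Constraint (iv): -6a - 6b = -24, which is not ≤ -26. All other constraints are satisfied.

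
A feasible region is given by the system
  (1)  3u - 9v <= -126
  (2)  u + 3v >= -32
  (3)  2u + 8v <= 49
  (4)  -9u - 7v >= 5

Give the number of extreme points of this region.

3

Pairwise boundary intersections that survive every other constraint:
  (-37, 5/3)
  (-27/2, 19/2)
  (-403/2, 113/2)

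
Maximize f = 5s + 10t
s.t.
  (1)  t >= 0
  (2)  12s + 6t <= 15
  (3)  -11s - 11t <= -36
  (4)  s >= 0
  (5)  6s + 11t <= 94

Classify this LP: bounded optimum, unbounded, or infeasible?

infeasible

The boundaries t = 0 and 12s + 6t = 15 meet at (5/4, 0), but that point violates -11s - 11t ≤ -36. Every candidate vertex is excluded by some other constraint, so the feasible region is empty.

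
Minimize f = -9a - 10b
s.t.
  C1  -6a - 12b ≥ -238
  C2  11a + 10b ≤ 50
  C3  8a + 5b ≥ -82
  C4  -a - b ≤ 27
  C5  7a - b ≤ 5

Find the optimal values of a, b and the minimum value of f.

Corner points and f = -9a - 10b:
  (-445/18, 1159/36) → f = -895/9
  (-1087/33, 1198/33) → f = -2197/33
  (100/81, 295/81) → f = -3850/81
  (-57/43, -614/43) → f = 6653/43

a = -445/18, b = 1159/36, minimum f = -895/9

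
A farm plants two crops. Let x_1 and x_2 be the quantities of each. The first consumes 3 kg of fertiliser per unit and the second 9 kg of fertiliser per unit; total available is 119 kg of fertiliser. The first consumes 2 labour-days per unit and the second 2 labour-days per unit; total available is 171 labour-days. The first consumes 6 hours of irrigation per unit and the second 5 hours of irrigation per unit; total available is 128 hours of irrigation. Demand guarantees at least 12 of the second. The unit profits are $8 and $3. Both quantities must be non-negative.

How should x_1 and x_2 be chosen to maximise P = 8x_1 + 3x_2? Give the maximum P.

x_1 = 11/3, x_2 = 12, maximum P = 196/3

Corner points and P = 8x_1 + 3x_2:
  (0, 119/9) → P = 119/3
  (0, 12) → P = 36
  (11/3, 12) → P = 196/3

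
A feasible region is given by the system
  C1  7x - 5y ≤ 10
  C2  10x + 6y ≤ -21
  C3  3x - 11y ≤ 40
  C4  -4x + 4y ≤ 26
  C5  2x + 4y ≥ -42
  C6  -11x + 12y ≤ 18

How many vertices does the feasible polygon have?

Intersecting each pair of boundary lines and keeping only the points that satisfy every inequality leaves:
  (-45/92, -247/92)
  (-45/31, -125/31)
  (-60/31, -17/62)
  (-678/85, -494/85)

4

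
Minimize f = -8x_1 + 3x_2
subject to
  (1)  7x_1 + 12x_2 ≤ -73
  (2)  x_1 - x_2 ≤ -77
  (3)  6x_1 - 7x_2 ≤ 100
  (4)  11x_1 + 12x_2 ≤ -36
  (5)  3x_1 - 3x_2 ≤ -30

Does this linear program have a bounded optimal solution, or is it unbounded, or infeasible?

bounded optimum

Extreme points and f = -8x_1 + 3x_2:
  (-997/19, 466/19) → f = 9374/19
  (-639, -562) → f = 3426
The feasible region has finitely many vertices and no improving ray; the minimum is 9374/19 at (-997/19, 466/19).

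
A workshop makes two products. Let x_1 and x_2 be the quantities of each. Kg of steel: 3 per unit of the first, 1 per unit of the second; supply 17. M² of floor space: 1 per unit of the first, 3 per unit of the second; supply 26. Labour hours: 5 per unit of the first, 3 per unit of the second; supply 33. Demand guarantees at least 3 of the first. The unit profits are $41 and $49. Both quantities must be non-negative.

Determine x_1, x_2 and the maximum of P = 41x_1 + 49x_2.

x_1 = 3, x_2 = 6, maximum P = 417

Vertices and P = 41x_1 + 49x_2:
  (17/3, 0) → P = 697/3
  (3, 0) → P = 123
  (9/2, 7/2) → P = 356
  (3, 6) → P = 417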